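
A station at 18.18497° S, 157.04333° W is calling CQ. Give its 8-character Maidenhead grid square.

BH11lt45

Offset from 180°W / 90°S: lon 22.95667°, lat 71.81503°.
Field: lon ⌊22.95667/20⌋ = 1 → B; lat ⌊71.81503/10⌋ = 7 → H.
Square: lon ⌊2.95667/2⌋ = 1; lat ⌊1.81503/1⌋ = 1.
Subsquare: lon ⌊0.95667/0.0833333⌋ = 11 → l; lat ⌊0.81503/0.0416667⌋ = 19 → t.
Extended square: lon ⌊0.04000/0.00833333⌋ = 4; lat ⌊0.02336/0.00416667⌋ = 5.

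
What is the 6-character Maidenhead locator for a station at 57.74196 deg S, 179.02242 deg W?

AD02lg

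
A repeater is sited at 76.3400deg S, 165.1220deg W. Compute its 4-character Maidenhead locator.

Add 180° to longitude and 90° to latitude: 14.88, 13.66.
Field: 14.88/20 → 0 → A, 13.66/10 → 1 → B; chars AB.
Square: 14.88/2 → 7, 3.66/1 → 3; chars 73.

AB73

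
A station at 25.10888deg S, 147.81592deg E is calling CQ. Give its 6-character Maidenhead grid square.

QG34vv

Offset from 180°W / 90°S: lon 327.8159°, lat 64.8911°.
Field: lon ⌊327.8159/20⌋ = 16 → Q; lat ⌊64.8911/10⌋ = 6 → G.
Square: lon ⌊7.8159/2⌋ = 3; lat ⌊4.8911/1⌋ = 4.
Subsquare: lon ⌊1.8159/0.0833333⌋ = 21 → v; lat ⌊0.8911/0.0416667⌋ = 21 → v.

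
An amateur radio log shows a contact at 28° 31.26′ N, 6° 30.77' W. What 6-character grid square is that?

Add 180° to longitude and 90° to latitude: 173.4872, 118.5210.
Field: 173.4872/20 → 8 → I, 118.5210/10 → 11 → L; chars IL.
Square: 13.4872/2 → 6, 8.5210/1 → 8; chars 68.
Subsquare: 1.4872/0.0833333 → 17 → r, 0.5210/0.0416667 → 12 → m; chars rm.

IL68rm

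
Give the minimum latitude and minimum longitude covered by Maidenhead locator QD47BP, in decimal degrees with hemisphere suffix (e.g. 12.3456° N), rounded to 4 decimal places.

Field Q=16, D=3: +16·20° lon, +3·10° lat → SW at lon 140°, lat -60°.
Square 4, 7: +4·2° lon, +7·1° lat → SW at lon 148°, lat -53°.
Subsquare b=1, p=15: +1·0.0833333° lon, +15·0.0416667° lat → SW at lon 148.083°, lat -52.375°.
latitude 52.3750° S, longitude 148.0833° E.

52.3750° S, 148.0833° E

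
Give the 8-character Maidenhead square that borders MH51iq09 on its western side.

MH51hq99

Longitude extended square 0; −1 → -1, wraps to 9, carry into subsquare.
Longitude subsquare i = 8; −1 → 7 = h.
The latitude characters are unchanged.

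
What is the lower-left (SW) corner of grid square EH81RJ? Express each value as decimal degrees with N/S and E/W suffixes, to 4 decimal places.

18.6250° S, 82.5833° W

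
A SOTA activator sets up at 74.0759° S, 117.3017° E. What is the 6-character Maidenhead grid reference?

OB85pw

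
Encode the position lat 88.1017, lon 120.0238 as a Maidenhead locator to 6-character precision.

Offset from 180°W / 90°S: lon 300.0238°, lat 178.1017°.
Field: 300.0238/20 → 15 → P, 178.1017/10 → 17 → R; chars PR.
Square: 0.0238/2 → 0, 8.1017/1 → 8; chars 08.
Subsquare: 0.0238/0.0833333 → 0 → a, 0.1017/0.0416667 → 2 → c; chars ac.

PR08ac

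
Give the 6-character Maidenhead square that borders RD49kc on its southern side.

RD49kb

Latitude subsquare c = 2; −1 → 1 = b.
The longitude characters are unchanged.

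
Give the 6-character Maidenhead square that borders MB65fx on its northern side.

MB66fa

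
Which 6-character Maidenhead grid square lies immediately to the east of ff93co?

FF93do

Longitude subsquare c = 2; +1 → 3 = d.
The latitude characters are unchanged.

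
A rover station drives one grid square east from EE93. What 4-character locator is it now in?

FE03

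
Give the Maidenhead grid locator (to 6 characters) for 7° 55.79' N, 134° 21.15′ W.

CJ27tw

Add 180° to longitude and 90° to latitude: 45.6475, 97.9298.
Field: lon ⌊45.6475/20⌋ = 2 → C; lat ⌊97.9298/10⌋ = 9 → J.
Square: lon ⌊5.6475/2⌋ = 2; lat ⌊7.9298/1⌋ = 7.
Subsquare: lon ⌊1.6475/0.0833333⌋ = 19 → t; lat ⌊0.9298/0.0416667⌋ = 22 → w.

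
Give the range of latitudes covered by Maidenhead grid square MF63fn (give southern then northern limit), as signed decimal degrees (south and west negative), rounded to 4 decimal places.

-36.4583, -36.4167

Field M=12, F=5: +12·20° lon, +5·10° lat → SW at lon 60°, lat -40°.
Square 6, 3: +6·2° lon, +3·1° lat → SW at lon 72°, lat -37°.
Subsquare f=5, n=13: +5·0.0833333° lon, +13·0.0416667° lat → SW at lon 72.4167°, lat -36.4583°.
Cell spans 0.0833333° lon × 0.0416667° lat.
south -36.4583, north -36.4167.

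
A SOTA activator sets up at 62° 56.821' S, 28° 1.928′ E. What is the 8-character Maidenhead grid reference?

Add 180° to longitude and 90° to latitude: 208.03213, 27.05298.
Field: lon ⌊208.03213/20⌋ = 10 → K; lat ⌊27.05298/10⌋ = 2 → C.
Square: lon ⌊8.03213/2⌋ = 4; lat ⌊7.05298/1⌋ = 7.
Subsquare: lon ⌊0.03213/0.0833333⌋ = 0 → a; lat ⌊0.05298/0.0416667⌋ = 1 → b.
Extended square: lon ⌊0.03213/0.00833333⌋ = 3; lat ⌊0.01132/0.00416667⌋ = 2.

KC47ab32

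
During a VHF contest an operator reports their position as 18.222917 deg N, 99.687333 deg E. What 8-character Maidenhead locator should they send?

Add 180° to longitude and 90° to latitude: 279.68733, 108.22292.
Field: 279.68733/20 → 13 → N, 108.22292/10 → 10 → K; chars NK.
Square: 19.68733/2 → 9, 8.22292/1 → 8; chars 98.
Subsquare: 1.68733/0.0833333 → 20 → u, 0.22292/0.0416667 → 5 → f; chars uf.
Extended square: 0.02067/0.00833333 → 2, 0.01458/0.00416667 → 3; chars 23.

NK98uf23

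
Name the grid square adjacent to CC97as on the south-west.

Longitude subsquare a = 0; −1 → -1, wraps to 23 = x, carry into square.
Longitude square 9; −1 → 8.
Latitude subsquare s = 18; −1 → 17 = r.

CC87xr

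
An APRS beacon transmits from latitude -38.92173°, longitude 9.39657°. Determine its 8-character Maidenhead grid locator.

Offset from 180°W / 90°S: lon 189.39657°, lat 51.07827°.
Field: 189.39657/20 → 9 → J, 51.07827/10 → 5 → F; chars JF.
Square: 9.39657/2 → 4, 1.07827/1 → 1; chars 41.
Subsquare: 1.39657/0.0833333 → 16 → q, 0.07827/0.0416667 → 1 → b; chars qb.
Extended square: 0.06324/0.00833333 → 7, 0.03660/0.00416667 → 8; chars 78.

JF41qb78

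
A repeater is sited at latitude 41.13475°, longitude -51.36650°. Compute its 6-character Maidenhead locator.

GN41hd

Offset from 180°W / 90°S: lon 128.6335°, lat 131.1347°.
Field (20°×10°, letters A–R): 128.6335/20 → 6 → G, 131.1347/10 → 13 → N; chars GN.
Square (2°×1°, digits 0–9): 8.6335/2 → 4, 1.1347/1 → 1; chars 41.
Subsquare (5′×2.5′, letters a–x): 0.6335/0.0833333 → 7 → h, 0.1347/0.0416667 → 3 → d; chars hd.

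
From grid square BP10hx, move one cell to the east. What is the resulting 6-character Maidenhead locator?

BP10ix

Longitude subsquare h = 7; +1 → 8 = i.
The latitude characters are unchanged.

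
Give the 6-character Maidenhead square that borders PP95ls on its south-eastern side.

Longitude subsquare l = 11; +1 → 12 = m.
Latitude subsquare s = 18; −1 → 17 = r.

PP95mr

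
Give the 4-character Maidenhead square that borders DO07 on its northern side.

DO08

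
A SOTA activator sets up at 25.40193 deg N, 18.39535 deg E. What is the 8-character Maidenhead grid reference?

JL95ej76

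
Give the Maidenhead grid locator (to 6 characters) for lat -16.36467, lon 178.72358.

Shift to the Maidenhead origin (180°W, 90°S): lon 358.7236, lat 73.6353.
Field: 358.7236/20 → 17 → R, 73.6353/10 → 7 → H; chars RH.
Square: 18.7236/2 → 9, 3.6353/1 → 3; chars 93.
Subsquare: 0.7236/0.0833333 → 8 → i, 0.6353/0.0416667 → 15 → p; chars ip.

RH93ip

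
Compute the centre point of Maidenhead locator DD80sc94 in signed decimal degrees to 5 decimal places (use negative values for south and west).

Field D=3, D=3: +3·20° lon, +3·10° lat → SW at lon -120°, lat -60°.
Square 8, 0: +8·2° lon, +0·1° lat → SW at lon -104°, lat -60°.
Subsquare s=18, c=2: +18·0.0833333° lon, +2·0.0416667° lat → SW at lon -102.5°, lat -59.9167°.
Extended square 9, 4: +9·0.00833333° lon, +4·0.00416667° lat → SW at lon -102.425°, lat -59.9°.
Cell spans 0.00833333° lon × 0.00416667° lat. Centre is SW corner plus half of each.
latitude -59.89792, longitude -102.42083.

-59.89792, -102.42083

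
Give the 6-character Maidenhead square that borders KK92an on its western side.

KK82xn

Longitude subsquare a = 0; −1 → -1, wraps to 23 = x, carry into square.
Longitude square 9; −1 → 8.
The latitude characters are unchanged.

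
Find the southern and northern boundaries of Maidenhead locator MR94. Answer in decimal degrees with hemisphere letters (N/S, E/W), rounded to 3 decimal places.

Field M=12, R=17: +12·20° lon, +17·10° lat → SW at lon 60°, lat 80°.
Square 9, 4: +9·2° lon, +4·1° lat → SW at lon 78°, lat 84°.
Cell spans 2° lon × 1° lat.
south 84.000° N, north 85.000° N.

84.000° N, 85.000° N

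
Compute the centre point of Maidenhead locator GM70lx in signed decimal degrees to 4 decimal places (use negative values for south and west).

Field G=6, M=12: +6·20° lon, +12·10° lat → SW at lon -60°, lat 30°.
Square 7, 0: +7·2° lon, +0·1° lat → SW at lon -46°, lat 30°.
Subsquare l=11, x=23: +11·0.0833333° lon, +23·0.0416667° lat → SW at lon -45.0833°, lat 30.9583°.
Cell spans 0.0833333° lon × 0.0416667° lat. Centre is SW corner plus half of each.
latitude 30.9792, longitude -45.0417.

30.9792, -45.0417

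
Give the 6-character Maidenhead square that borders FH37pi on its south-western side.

Longitude subsquare p = 15; −1 → 14 = o.
Latitude subsquare i = 8; −1 → 7 = h.

FH37oh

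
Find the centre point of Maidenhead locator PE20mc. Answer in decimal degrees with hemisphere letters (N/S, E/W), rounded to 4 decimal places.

49.8958° S, 125.0417° E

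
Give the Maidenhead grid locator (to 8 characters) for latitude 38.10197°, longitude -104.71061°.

DM78pc44

Add 180° to longitude and 90° to latitude: 75.28939, 128.10197.
Field: lon ⌊75.28939/20⌋ = 3 → D; lat ⌊128.10197/10⌋ = 12 → M.
Square: lon ⌊15.28939/2⌋ = 7; lat ⌊8.10197/1⌋ = 8.
Subsquare: lon ⌊1.28939/0.0833333⌋ = 15 → p; lat ⌊0.10197/0.0416667⌋ = 2 → c.
Extended square: lon ⌊0.03939/0.00833333⌋ = 4; lat ⌊0.01864/0.00416667⌋ = 4.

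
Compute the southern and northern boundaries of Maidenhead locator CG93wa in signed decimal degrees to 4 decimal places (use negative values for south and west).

-27.0000, -26.9583

Field C=2, G=6: +2·20° lon, +6·10° lat → SW at lon -140°, lat -30°.
Square 9, 3: +9·2° lon, +3·1° lat → SW at lon -122°, lat -27°.
Subsquare w=22, a=0: +22·0.0833333° lon, +0·0.0416667° lat → SW at lon -120.167°, lat -27°.
Cell spans 0.0833333° lon × 0.0416667° lat.
south -27.0000, north -26.9583.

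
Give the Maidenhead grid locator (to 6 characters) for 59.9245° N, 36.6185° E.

KO89hw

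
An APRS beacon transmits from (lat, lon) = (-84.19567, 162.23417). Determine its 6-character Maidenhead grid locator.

RA15ct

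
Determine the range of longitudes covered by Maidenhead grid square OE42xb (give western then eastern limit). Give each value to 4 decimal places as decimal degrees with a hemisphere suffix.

109.9167° E, 110.0000° E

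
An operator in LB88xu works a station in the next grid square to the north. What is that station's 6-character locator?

LB88xv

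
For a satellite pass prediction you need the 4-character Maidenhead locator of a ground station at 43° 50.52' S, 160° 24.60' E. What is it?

Offset from 180°W / 90°S: lon 340.41°, lat 46.16°.
Field: lon ⌊340.41/20⌋ = 17 → R; lat ⌊46.16/10⌋ = 4 → E.
Square: lon ⌊0.41/2⌋ = 0; lat ⌊6.16/1⌋ = 6.

RE06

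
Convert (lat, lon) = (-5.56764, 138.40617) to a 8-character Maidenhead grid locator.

PI94ek83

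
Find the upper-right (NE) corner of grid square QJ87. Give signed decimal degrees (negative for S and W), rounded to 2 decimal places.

8.00, 158.00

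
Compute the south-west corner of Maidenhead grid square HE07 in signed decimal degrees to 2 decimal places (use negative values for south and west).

Field H=7, E=4: +7·20° lon, +4·10° lat → SW at lon -40°, lat -50°.
Square 0, 7: +0·2° lon, +7·1° lat → SW at lon -40°, lat -43°.
latitude -43.00, longitude -40.00.

-43.00, -40.00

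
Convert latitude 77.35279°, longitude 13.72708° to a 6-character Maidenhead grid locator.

Offset from 180°W / 90°S: lon 193.7271°, lat 167.3528°.
Field: lon ⌊193.7271/20⌋ = 9 → J; lat ⌊167.3528/10⌋ = 16 → Q.
Square: lon ⌊13.7271/2⌋ = 6; lat ⌊7.3528/1⌋ = 7.
Subsquare: lon ⌊1.7271/0.0833333⌋ = 20 → u; lat ⌊0.3528/0.0416667⌋ = 8 → i.

JQ67ui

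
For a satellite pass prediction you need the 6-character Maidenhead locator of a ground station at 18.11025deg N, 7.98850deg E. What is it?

Offset from 180°W / 90°S: lon 187.9885°, lat 108.1103°.
Field (20°×10°, letters A–R): 187.9885/20 → 9 → J, 108.1103/10 → 10 → K; chars JK.
Square (2°×1°, digits 0–9): 7.9885/2 → 3, 8.1103/1 → 8; chars 38.
Subsquare (5′×2.5′, letters a–x): 1.9885/0.0833333 → 23 → x, 0.1103/0.0416667 → 2 → c; chars xc.

JK38xc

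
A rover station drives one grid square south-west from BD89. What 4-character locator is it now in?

BD78

Longitude square 8; −1 → 7.
Latitude square 9; −1 → 8.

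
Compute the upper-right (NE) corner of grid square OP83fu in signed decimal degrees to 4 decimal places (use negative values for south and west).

Field O=14, P=15: +14·20° lon, +15·10° lat → SW at lon 100°, lat 60°.
Square 8, 3: +8·2° lon, +3·1° lat → SW at lon 116°, lat 63°.
Subsquare f=5, u=20: +5·0.0833333° lon, +20·0.0416667° lat → SW at lon 116.417°, lat 63.8333°.
Cell spans 0.0833333° lon × 0.0416667° lat. NE corner is SW corner plus one full cell.
latitude 63.8750, longitude 116.5000.

63.8750, 116.5000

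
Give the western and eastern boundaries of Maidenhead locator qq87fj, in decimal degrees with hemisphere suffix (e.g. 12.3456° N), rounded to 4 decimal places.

Field Q=16, Q=16: +16·20° lon, +16·10° lat → SW at lon 140°, lat 70°.
Square 8, 7: +8·2° lon, +7·1° lat → SW at lon 156°, lat 77°.
Subsquare f=5, j=9: +5·0.0833333° lon, +9·0.0416667° lat → SW at lon 156.417°, lat 77.375°.
Cell spans 0.0833333° lon × 0.0416667° lat.
west 156.4167° E, east 156.5000° E.

156.4167° E, 156.5000° E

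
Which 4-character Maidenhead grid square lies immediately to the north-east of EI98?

FI09

Longitude square 9; +1 → 10, wraps to 0, carry into field.
Longitude field E = 4; +1 → 5 = F.
Latitude square 8; +1 → 9.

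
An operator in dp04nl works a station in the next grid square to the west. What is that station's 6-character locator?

DP04ml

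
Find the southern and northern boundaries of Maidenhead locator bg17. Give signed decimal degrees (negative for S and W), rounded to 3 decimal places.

Field B=1, G=6: +1·20° lon, +6·10° lat → SW at lon -160°, lat -30°.
Square 1, 7: +1·2° lon, +7·1° lat → SW at lon -158°, lat -23°.
Cell spans 2° lon × 1° lat.
south -23.000, north -22.000.

-23.000, -22.000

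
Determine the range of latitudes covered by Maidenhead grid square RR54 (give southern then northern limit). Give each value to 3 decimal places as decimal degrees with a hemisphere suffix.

Field R=17, R=17: +17·20° lon, +17·10° lat → SW at lon 160°, lat 80°.
Square 5, 4: +5·2° lon, +4·1° lat → SW at lon 170°, lat 84°.
Cell spans 2° lon × 1° lat.
south 84.000° N, north 85.000° N.

84.000° N, 85.000° N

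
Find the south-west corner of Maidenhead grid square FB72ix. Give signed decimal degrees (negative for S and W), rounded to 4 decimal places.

Field F=5, B=1: +5·20° lon, +1·10° lat → SW at lon -80°, lat -80°.
Square 7, 2: +7·2° lon, +2·1° lat → SW at lon -66°, lat -78°.
Subsquare i=8, x=23: +8·0.0833333° lon, +23·0.0416667° lat → SW at lon -65.3333°, lat -77.0417°.
latitude -77.0417, longitude -65.3333.

-77.0417, -65.3333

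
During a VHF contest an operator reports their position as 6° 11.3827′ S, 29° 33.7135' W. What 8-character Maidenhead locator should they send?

HI53ft24

Offset from 180°W / 90°S: lon 150.43811°, lat 83.81029°.
Field: 150.43811/20 → 7 → H, 83.81029/10 → 8 → I; chars HI.
Square: 10.43811/2 → 5, 3.81029/1 → 3; chars 53.
Subsquare: 0.43811/0.0833333 → 5 → f, 0.81029/0.0416667 → 19 → t; chars ft.
Extended square: 0.02144/0.00833333 → 2, 0.01862/0.00416667 → 4; chars 24.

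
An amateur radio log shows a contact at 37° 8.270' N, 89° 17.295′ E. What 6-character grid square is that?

NM47pd

Add 180° to longitude and 90° to latitude: 269.2883, 127.1378.
Field (20°×10°, letters A–R): 269.2883/20 → 13 → N, 127.1378/10 → 12 → M; chars NM.
Square (2°×1°, digits 0–9): 9.2883/2 → 4, 7.1378/1 → 7; chars 47.
Subsquare (5′×2.5′, letters a–x): 1.2883/0.0833333 → 15 → p, 0.1378/0.0416667 → 3 → d; chars pd.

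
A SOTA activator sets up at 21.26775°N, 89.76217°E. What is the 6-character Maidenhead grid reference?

Add 180° to longitude and 90° to latitude: 269.7622, 111.2678.
Field: lon ⌊269.7622/20⌋ = 13 → N; lat ⌊111.2678/10⌋ = 11 → L.
Square: lon ⌊9.7622/2⌋ = 4; lat ⌊1.2678/1⌋ = 1.
Subsquare: lon ⌊1.7622/0.0833333⌋ = 21 → v; lat ⌊0.2678/0.0416667⌋ = 6 → g.

NL41vg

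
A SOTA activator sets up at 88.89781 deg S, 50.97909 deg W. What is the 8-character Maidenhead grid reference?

Offset from 180°W / 90°S: lon 129.02091°, lat 1.10219°.
Field (20°×10°, letters A–R): lon ⌊129.02091/20⌋ = 6 → G; lat ⌊1.10219/10⌋ = 0 → A.
Square (2°×1°, digits 0–9): lon ⌊9.02091/2⌋ = 4; lat ⌊1.10219/1⌋ = 1.
Subsquare (5′×2.5′, letters a–x): lon ⌊1.02091/0.0833333⌋ = 12 → m; lat ⌊0.10219/0.0416667⌋ = 2 → c.
Extended square (30″×15″, digits 0–9): lon ⌊0.02091/0.00833333⌋ = 2; lat ⌊0.01886/0.00416667⌋ = 4.

GA41mc24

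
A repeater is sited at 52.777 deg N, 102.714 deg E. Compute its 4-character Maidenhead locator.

OO12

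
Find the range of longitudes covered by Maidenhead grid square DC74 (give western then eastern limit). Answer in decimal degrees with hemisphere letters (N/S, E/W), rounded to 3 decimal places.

106.000° W, 104.000° W

Field D=3, C=2: +3·20° lon, +2·10° lat → SW at lon -120°, lat -70°.
Square 7, 4: +7·2° lon, +4·1° lat → SW at lon -106°, lat -66°.
Cell spans 2° lon × 1° lat.
west 106.000° W, east 104.000° W.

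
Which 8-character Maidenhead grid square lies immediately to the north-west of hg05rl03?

Longitude extended square 0; −1 → -1, wraps to 9, carry into subsquare.
Longitude subsquare r = 17; −1 → 16 = q.
Latitude extended square 3; +1 → 4.

HG05ql94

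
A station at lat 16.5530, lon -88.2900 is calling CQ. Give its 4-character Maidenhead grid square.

Add 180° to longitude and 90° to latitude: 91.71, 106.55.
Field (20°×10°, letters A–R): 91.71/20 → 4 → E, 106.55/10 → 10 → K; chars EK.
Square (2°×1°, digits 0–9): 11.71/2 → 5, 6.55/1 → 6; chars 56.

EK56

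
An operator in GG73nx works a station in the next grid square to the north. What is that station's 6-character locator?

Latitude subsquare x = 23; +1 → 24, wraps to 0 = a, carry into square.
Latitude square 3; +1 → 4.
The longitude characters are unchanged.

GG74na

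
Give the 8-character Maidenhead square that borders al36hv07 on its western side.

AL36gv97

Longitude extended square 0; −1 → -1, wraps to 9, carry into subsquare.
Longitude subsquare h = 7; −1 → 6 = g.
The latitude characters are unchanged.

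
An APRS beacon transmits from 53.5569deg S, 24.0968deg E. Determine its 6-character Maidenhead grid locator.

Shift to the Maidenhead origin (180°W, 90°S): lon 204.0968, lat 36.4431.
Field: lon ⌊204.0968/20⌋ = 10 → K; lat ⌊36.4431/10⌋ = 3 → D.
Square: lon ⌊4.0968/2⌋ = 2; lat ⌊6.4431/1⌋ = 6.
Subsquare: lon ⌊0.0968/0.0833333⌋ = 1 → b; lat ⌊0.4431/0.0416667⌋ = 10 → k.

KD26bk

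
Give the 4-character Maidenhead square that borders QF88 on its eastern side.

Longitude square 8; +1 → 9.
The latitude characters are unchanged.

QF98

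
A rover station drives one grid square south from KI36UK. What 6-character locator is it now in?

KI36uj

Latitude subsquare k = 10; −1 → 9 = j.
The longitude characters are unchanged.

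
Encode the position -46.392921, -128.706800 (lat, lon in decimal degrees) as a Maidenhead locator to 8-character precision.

Shift to the Maidenhead origin (180°W, 90°S): lon 51.29320, lat 43.60708.
Field: lon ⌊51.29320/20⌋ = 2 → C; lat ⌊43.60708/10⌋ = 4 → E.
Square: lon ⌊11.29320/2⌋ = 5; lat ⌊3.60708/1⌋ = 3.
Subsquare: lon ⌊1.29320/0.0833333⌋ = 15 → p; lat ⌊0.60708/0.0416667⌋ = 14 → o.
Extended square: lon ⌊0.04320/0.00833333⌋ = 5; lat ⌊0.02375/0.00416667⌋ = 5.

CE53po55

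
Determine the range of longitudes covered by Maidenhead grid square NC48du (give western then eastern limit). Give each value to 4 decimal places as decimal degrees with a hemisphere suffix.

88.2500° E, 88.3333° E

Field N=13, C=2: +13·20° lon, +2·10° lat → SW at lon 80°, lat -70°.
Square 4, 8: +4·2° lon, +8·1° lat → SW at lon 88°, lat -62°.
Subsquare d=3, u=20: +3·0.0833333° lon, +20·0.0416667° lat → SW at lon 88.25°, lat -61.1667°.
Cell spans 0.0833333° lon × 0.0416667° lat.
west 88.2500° E, east 88.3333° E.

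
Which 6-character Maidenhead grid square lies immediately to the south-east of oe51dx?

Longitude subsquare d = 3; +1 → 4 = e.
Latitude subsquare x = 23; −1 → 22 = w.

OE51ew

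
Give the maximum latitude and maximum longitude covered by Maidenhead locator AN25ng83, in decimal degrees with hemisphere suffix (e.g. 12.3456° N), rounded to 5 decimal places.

45.26667° N, 174.84167° W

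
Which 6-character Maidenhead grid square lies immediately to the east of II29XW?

Longitude subsquare x = 23; +1 → 24, wraps to 0 = a, carry into square.
Longitude square 2; +1 → 3.
The latitude characters are unchanged.

II39aw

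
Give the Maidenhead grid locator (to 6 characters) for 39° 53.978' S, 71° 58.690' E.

Shift to the Maidenhead origin (180°W, 90°S): lon 251.9782, lat 50.1004.
Field: 251.9782/20 → 12 → M, 50.1004/10 → 5 → F; chars MF.
Square: 11.9782/2 → 5, 0.1004/1 → 0; chars 50.
Subsquare: 1.9782/0.0833333 → 23 → x, 0.1004/0.0416667 → 2 → c; chars xc.

MF50xc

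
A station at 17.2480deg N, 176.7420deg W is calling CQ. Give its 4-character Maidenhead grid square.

AK17

Add 180° to longitude and 90° to latitude: 3.26, 107.25.
Field (20°×10°, letters A–R): lon ⌊3.26/20⌋ = 0 → A; lat ⌊107.25/10⌋ = 10 → K.
Square (2°×1°, digits 0–9): lon ⌊3.26/2⌋ = 1; lat ⌊7.25/1⌋ = 7.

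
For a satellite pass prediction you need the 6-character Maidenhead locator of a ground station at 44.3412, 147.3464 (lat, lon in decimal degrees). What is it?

QN34qi

Add 180° to longitude and 90° to latitude: 327.3464, 134.3412.
Field: lon ⌊327.3464/20⌋ = 16 → Q; lat ⌊134.3412/10⌋ = 13 → N.
Square: lon ⌊7.3464/2⌋ = 3; lat ⌊4.3412/1⌋ = 4.
Subsquare: lon ⌊1.3464/0.0833333⌋ = 16 → q; lat ⌊0.3412/0.0416667⌋ = 8 → i.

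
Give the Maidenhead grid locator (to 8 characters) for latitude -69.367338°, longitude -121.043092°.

CC90lp41

Shift to the Maidenhead origin (180°W, 90°S): lon 58.95691, lat 20.63266.
Field: 58.95691/20 → 2 → C, 20.63266/10 → 2 → C; chars CC.
Square: 18.95691/2 → 9, 0.63266/1 → 0; chars 90.
Subsquare: 0.95691/0.0833333 → 11 → l, 0.63266/0.0416667 → 15 → p; chars lp.
Extended square: 0.04024/0.00833333 → 4, 0.00766/0.00416667 → 1; chars 41.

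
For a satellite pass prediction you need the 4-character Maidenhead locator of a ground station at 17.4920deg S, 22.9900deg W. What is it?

HH82

Offset from 180°W / 90°S: lon 157.01°, lat 72.51°.
Field (20°×10°, letters A–R): lon ⌊157.01/20⌋ = 7 → H; lat ⌊72.51/10⌋ = 7 → H.
Square (2°×1°, digits 0–9): lon ⌊17.01/2⌋ = 8; lat ⌊2.51/1⌋ = 2.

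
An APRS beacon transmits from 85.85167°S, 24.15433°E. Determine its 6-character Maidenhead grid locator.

Add 180° to longitude and 90° to latitude: 204.1543, 4.1483.
Field (20°×10°, letters A–R): lon ⌊204.1543/20⌋ = 10 → K; lat ⌊4.1483/10⌋ = 0 → A.
Square (2°×1°, digits 0–9): lon ⌊4.1543/2⌋ = 2; lat ⌊4.1483/1⌋ = 4.
Subsquare (5′×2.5′, letters a–x): lon ⌊0.1543/0.0833333⌋ = 1 → b; lat ⌊0.1483/0.0416667⌋ = 3 → d.

KA24bd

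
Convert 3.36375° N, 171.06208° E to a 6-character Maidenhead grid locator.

RJ53mi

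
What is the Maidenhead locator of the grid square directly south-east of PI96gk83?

PI96gk92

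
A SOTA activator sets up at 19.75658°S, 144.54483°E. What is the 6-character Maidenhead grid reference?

QH20gf

Shift to the Maidenhead origin (180°W, 90°S): lon 324.5448, lat 70.2434.
Field: lon ⌊324.5448/20⌋ = 16 → Q; lat ⌊70.2434/10⌋ = 7 → H.
Square: lon ⌊4.5448/2⌋ = 2; lat ⌊0.2434/1⌋ = 0.
Subsquare: lon ⌊0.5448/0.0833333⌋ = 6 → g; lat ⌊0.2434/0.0416667⌋ = 5 → f.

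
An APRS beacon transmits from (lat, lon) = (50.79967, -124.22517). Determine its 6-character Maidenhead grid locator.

Offset from 180°W / 90°S: lon 55.7748°, lat 140.7997°.
Field: lon ⌊55.7748/20⌋ = 2 → C; lat ⌊140.7997/10⌋ = 14 → O.
Square: lon ⌊15.7748/2⌋ = 7; lat ⌊0.7997/1⌋ = 0.
Subsquare: lon ⌊1.7748/0.0833333⌋ = 21 → v; lat ⌊0.7997/0.0416667⌋ = 19 → t.

CO70vt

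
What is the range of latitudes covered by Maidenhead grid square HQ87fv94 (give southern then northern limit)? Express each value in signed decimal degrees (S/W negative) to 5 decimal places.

77.89167, 77.89583

Field H=7, Q=16: +7·20° lon, +16·10° lat → SW at lon -40°, lat 70°.
Square 8, 7: +8·2° lon, +7·1° lat → SW at lon -24°, lat 77°.
Subsquare f=5, v=21: +5·0.0833333° lon, +21·0.0416667° lat → SW at lon -23.5833°, lat 77.875°.
Extended square 9, 4: +9·0.00833333° lon, +4·0.00416667° lat → SW at lon -23.5083°, lat 77.8917°.
Cell spans 0.00833333° lon × 0.00416667° lat.
south 77.89167, north 77.89583.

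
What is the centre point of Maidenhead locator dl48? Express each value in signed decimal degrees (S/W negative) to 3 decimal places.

28.500, -111.000

Field D=3, L=11: +3·20° lon, +11·10° lat → SW at lon -120°, lat 20°.
Square 4, 8: +4·2° lon, +8·1° lat → SW at lon -112°, lat 28°.
Cell spans 2° lon × 1° lat. Centre is SW corner plus half of each.
latitude 28.500, longitude -111.000.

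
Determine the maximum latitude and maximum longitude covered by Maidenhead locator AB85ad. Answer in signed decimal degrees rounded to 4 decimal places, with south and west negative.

-74.8333, -163.9167

Field A=0, B=1: +0·20° lon, +1·10° lat → SW at lon -180°, lat -80°.
Square 8, 5: +8·2° lon, +5·1° lat → SW at lon -164°, lat -75°.
Subsquare a=0, d=3: +0·0.0833333° lon, +3·0.0416667° lat → SW at lon -164°, lat -74.875°.
Cell spans 0.0833333° lon × 0.0416667° lat. NE corner is SW corner plus one full cell.
latitude -74.8333, longitude -163.9167.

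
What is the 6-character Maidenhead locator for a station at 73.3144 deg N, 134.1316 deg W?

Shift to the Maidenhead origin (180°W, 90°S): lon 45.8684, lat 163.3144.
Field: lon ⌊45.8684/20⌋ = 2 → C; lat ⌊163.3144/10⌋ = 16 → Q.
Square: lon ⌊5.8684/2⌋ = 2; lat ⌊3.3144/1⌋ = 3.
Subsquare: lon ⌊1.8684/0.0833333⌋ = 22 → w; lat ⌊0.3144/0.0416667⌋ = 7 → h.

CQ23wh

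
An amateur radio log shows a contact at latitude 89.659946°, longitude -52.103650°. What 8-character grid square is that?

Add 180° to longitude and 90° to latitude: 127.89635, 179.65995.
Field (20°×10°, letters A–R): 127.89635/20 → 6 → G, 179.65995/10 → 17 → R; chars GR.
Square (2°×1°, digits 0–9): 7.89635/2 → 3, 9.65995/1 → 9; chars 39.
Subsquare (5′×2.5′, letters a–x): 1.89635/0.0833333 → 22 → w, 0.65995/0.0416667 → 15 → p; chars wp.
Extended square (30″×15″, digits 0–9): 0.06302/0.00833333 → 7, 0.03495/0.00416667 → 8; chars 78.

GR39wp78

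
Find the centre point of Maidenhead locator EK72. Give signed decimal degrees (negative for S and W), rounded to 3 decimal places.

Field E=4, K=10: +4·20° lon, +10·10° lat → SW at lon -100°, lat 10°.
Square 7, 2: +7·2° lon, +2·1° lat → SW at lon -86°, lat 12°.
Cell spans 2° lon × 1° lat. Centre is SW corner plus half of each.
latitude 12.500, longitude -85.000.

12.500, -85.000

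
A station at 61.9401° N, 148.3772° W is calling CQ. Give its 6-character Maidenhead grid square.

BP51tw

Add 180° to longitude and 90° to latitude: 31.6228, 151.9401.
Field: 31.6228/20 → 1 → B, 151.9401/10 → 15 → P; chars BP.
Square: 11.6228/2 → 5, 1.9401/1 → 1; chars 51.
Subsquare: 1.6228/0.0833333 → 19 → t, 0.9401/0.0416667 → 22 → w; chars tw.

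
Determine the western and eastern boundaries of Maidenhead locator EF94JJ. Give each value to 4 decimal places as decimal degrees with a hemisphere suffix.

81.2500° W, 81.1667° W

Field E=4, F=5: +4·20° lon, +5·10° lat → SW at lon -100°, lat -40°.
Square 9, 4: +9·2° lon, +4·1° lat → SW at lon -82°, lat -36°.
Subsquare j=9, j=9: +9·0.0833333° lon, +9·0.0416667° lat → SW at lon -81.25°, lat -35.625°.
Cell spans 0.0833333° lon × 0.0416667° lat.
west 81.2500° W, east 81.1667° W.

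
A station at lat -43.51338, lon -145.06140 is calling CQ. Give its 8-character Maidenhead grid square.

BE76ll26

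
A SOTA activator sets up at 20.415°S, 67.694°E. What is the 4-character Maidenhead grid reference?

MG39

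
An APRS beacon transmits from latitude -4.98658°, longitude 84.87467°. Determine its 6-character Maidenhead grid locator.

NI25ka

Shift to the Maidenhead origin (180°W, 90°S): lon 264.8747, lat 85.0134.
Field (20°×10°, letters A–R): 264.8747/20 → 13 → N, 85.0134/10 → 8 → I; chars NI.
Square (2°×1°, digits 0–9): 4.8747/2 → 2, 5.0134/1 → 5; chars 25.
Subsquare (5′×2.5′, letters a–x): 0.8747/0.0833333 → 10 → k, 0.0134/0.0416667 → 0 → a; chars ka.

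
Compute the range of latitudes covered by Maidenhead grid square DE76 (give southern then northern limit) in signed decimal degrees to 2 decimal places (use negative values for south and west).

-44.00, -43.00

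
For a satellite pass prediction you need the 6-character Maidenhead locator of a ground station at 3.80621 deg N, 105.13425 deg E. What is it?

OJ23nt

Add 180° to longitude and 90° to latitude: 285.1343, 93.8062.
Field (20°×10°, letters A–R): lon ⌊285.1343/20⌋ = 14 → O; lat ⌊93.8062/10⌋ = 9 → J.
Square (2°×1°, digits 0–9): lon ⌊5.1343/2⌋ = 2; lat ⌊3.8062/1⌋ = 3.
Subsquare (5′×2.5′, letters a–x): lon ⌊1.1343/0.0833333⌋ = 13 → n; lat ⌊0.8062/0.0416667⌋ = 19 → t.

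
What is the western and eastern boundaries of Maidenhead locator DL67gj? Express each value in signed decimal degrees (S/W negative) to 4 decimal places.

-107.5000, -107.4167

Field D=3, L=11: +3·20° lon, +11·10° lat → SW at lon -120°, lat 20°.
Square 6, 7: +6·2° lon, +7·1° lat → SW at lon -108°, lat 27°.
Subsquare g=6, j=9: +6·0.0833333° lon, +9·0.0416667° lat → SW at lon -107.5°, lat 27.375°.
Cell spans 0.0833333° lon × 0.0416667° lat.
west -107.5000, east -107.4167.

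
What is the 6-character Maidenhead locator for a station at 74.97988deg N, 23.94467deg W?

HQ84ax

Add 180° to longitude and 90° to latitude: 156.0553, 164.9799.
Field: 156.0553/20 → 7 → H, 164.9799/10 → 16 → Q; chars HQ.
Square: 16.0553/2 → 8, 4.9799/1 → 4; chars 84.
Subsquare: 0.0553/0.0833333 → 0 → a, 0.9799/0.0416667 → 23 → x; chars ax.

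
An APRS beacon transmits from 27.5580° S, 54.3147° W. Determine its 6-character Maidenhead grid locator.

Add 180° to longitude and 90° to latitude: 125.6853, 62.4420.
Field: 125.6853/20 → 6 → G, 62.4420/10 → 6 → G; chars GG.
Square: 5.6853/2 → 2, 2.4420/1 → 2; chars 22.
Subsquare: 1.6853/0.0833333 → 20 → u, 0.4420/0.0416667 → 10 → k; chars uk.

GG22uk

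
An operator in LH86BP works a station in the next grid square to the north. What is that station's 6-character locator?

LH86bq

Latitude subsquare p = 15; +1 → 16 = q.
The longitude characters are unchanged.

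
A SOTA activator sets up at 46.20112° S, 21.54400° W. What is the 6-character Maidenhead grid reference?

Shift to the Maidenhead origin (180°W, 90°S): lon 158.4560, lat 43.7989.
Field: lon ⌊158.4560/20⌋ = 7 → H; lat ⌊43.7989/10⌋ = 4 → E.
Square: lon ⌊18.4560/2⌋ = 9; lat ⌊3.7989/1⌋ = 3.
Subsquare: lon ⌊0.4560/0.0833333⌋ = 5 → f; lat ⌊0.7989/0.0416667⌋ = 19 → t.

HE93ft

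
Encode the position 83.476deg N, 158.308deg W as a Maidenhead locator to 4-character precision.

Shift to the Maidenhead origin (180°W, 90°S): lon 21.69, lat 173.48.
Field: lon ⌊21.69/20⌋ = 1 → B; lat ⌊173.48/10⌋ = 17 → R.
Square: lon ⌊1.69/2⌋ = 0; lat ⌊3.48/1⌋ = 3.

BR03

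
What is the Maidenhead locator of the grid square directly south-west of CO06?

Longitude square 0; −1 → -1, wraps to 9, carry into field.
Longitude field C = 2; −1 → 1 = B.
Latitude square 6; −1 → 5.

BO95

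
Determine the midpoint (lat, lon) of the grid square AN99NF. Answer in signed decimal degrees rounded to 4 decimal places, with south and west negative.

49.2292, -160.8750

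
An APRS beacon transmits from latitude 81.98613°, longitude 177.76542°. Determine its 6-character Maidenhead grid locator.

Offset from 180°W / 90°S: lon 357.7654°, lat 171.9861°.
Field (20°×10°, letters A–R): lon ⌊357.7654/20⌋ = 17 → R; lat ⌊171.9861/10⌋ = 17 → R.
Square (2°×1°, digits 0–9): lon ⌊17.7654/2⌋ = 8; lat ⌊1.9861/1⌋ = 1.
Subsquare (5′×2.5′, letters a–x): lon ⌊1.7654/0.0833333⌋ = 21 → v; lat ⌊0.9861/0.0416667⌋ = 23 → x.

RR81vx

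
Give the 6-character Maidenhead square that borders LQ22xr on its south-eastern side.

Longitude subsquare x = 23; +1 → 24, wraps to 0 = a, carry into square.
Longitude square 2; +1 → 3.
Latitude subsquare r = 17; −1 → 16 = q.

LQ32aq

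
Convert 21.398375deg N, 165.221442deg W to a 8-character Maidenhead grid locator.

Add 180° to longitude and 90° to latitude: 14.77856, 111.39838.
Field: lon ⌊14.77856/20⌋ = 0 → A; lat ⌊111.39838/10⌋ = 11 → L.
Square: lon ⌊14.77856/2⌋ = 7; lat ⌊1.39838/1⌋ = 1.
Subsquare: lon ⌊0.77856/0.0833333⌋ = 9 → j; lat ⌊0.39838/0.0416667⌋ = 9 → j.
Extended square: lon ⌊0.02856/0.00833333⌋ = 3; lat ⌊0.02338/0.00416667⌋ = 5.

AL71jj35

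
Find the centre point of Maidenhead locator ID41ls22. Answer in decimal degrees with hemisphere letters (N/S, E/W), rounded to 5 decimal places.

Field I=8, D=3: +8·20° lon, +3·10° lat → SW at lon -20°, lat -60°.
Square 4, 1: +4·2° lon, +1·1° lat → SW at lon -12°, lat -59°.
Subsquare l=11, s=18: +11·0.0833333° lon, +18·0.0416667° lat → SW at lon -11.0833°, lat -58.25°.
Extended square 2, 2: +2·0.00833333° lon, +2·0.00416667° lat → SW at lon -11.0667°, lat -58.2417°.
Cell spans 0.00833333° lon × 0.00416667° lat. Centre is SW corner plus half of each.
latitude 58.23958° S, longitude 11.06250° W.

58.23958° S, 11.06250° W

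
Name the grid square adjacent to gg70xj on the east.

Longitude subsquare x = 23; +1 → 24, wraps to 0 = a, carry into square.
Longitude square 7; +1 → 8.
The latitude characters are unchanged.

GG80aj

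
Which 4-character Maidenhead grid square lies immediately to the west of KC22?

KC12

Longitude square 2; −1 → 1.
The latitude characters are unchanged.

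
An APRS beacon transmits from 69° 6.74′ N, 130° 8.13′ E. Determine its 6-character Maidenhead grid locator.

PP59bc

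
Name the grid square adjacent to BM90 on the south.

BL99

Latitude square 0; −1 → -1, wraps to 9, carry into field.
Latitude field M = 12; −1 → 11 = L.
The longitude characters are unchanged.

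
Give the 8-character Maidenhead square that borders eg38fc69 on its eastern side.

EG38fc79

Longitude extended square 6; +1 → 7.
The latitude characters are unchanged.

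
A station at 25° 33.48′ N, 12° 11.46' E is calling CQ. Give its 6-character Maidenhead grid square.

Shift to the Maidenhead origin (180°W, 90°S): lon 192.1910, lat 115.5580.
Field: 192.1910/20 → 9 → J, 115.5580/10 → 11 → L; chars JL.
Square: 12.1910/2 → 6, 5.5580/1 → 5; chars 65.
Subsquare: 0.1910/0.0833333 → 2 → c, 0.5580/0.0416667 → 13 → n; chars cn.

JL65cn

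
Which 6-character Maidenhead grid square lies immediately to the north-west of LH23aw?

LH13xx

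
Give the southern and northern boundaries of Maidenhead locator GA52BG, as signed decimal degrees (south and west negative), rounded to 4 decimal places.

-87.7500, -87.7083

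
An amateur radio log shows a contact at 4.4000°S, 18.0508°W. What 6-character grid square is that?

II05xo

Shift to the Maidenhead origin (180°W, 90°S): lon 161.9492, lat 85.6000.
Field: 161.9492/20 → 8 → I, 85.6000/10 → 8 → I; chars II.
Square: 1.9492/2 → 0, 5.6000/1 → 5; chars 05.
Subsquare: 1.9492/0.0833333 → 23 → x, 0.6000/0.0416667 → 14 → o; chars xo.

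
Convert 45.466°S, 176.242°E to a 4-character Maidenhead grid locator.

Offset from 180°W / 90°S: lon 356.24°, lat 44.53°.
Field (20°×10°, letters A–R): 356.24/20 → 17 → R, 44.53/10 → 4 → E; chars RE.
Square (2°×1°, digits 0–9): 16.24/2 → 8, 4.53/1 → 4; chars 84.

RE84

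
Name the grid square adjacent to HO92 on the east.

IO02

Longitude square 9; +1 → 10, wraps to 0, carry into field.
Longitude field H = 7; +1 → 8 = I.
The latitude characters are unchanged.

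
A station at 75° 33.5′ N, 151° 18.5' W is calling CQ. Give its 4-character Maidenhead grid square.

BQ45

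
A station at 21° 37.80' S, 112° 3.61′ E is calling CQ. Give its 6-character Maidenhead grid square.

OG68ai

Add 180° to longitude and 90° to latitude: 292.0602, 68.3700.
Field: lon ⌊292.0602/20⌋ = 14 → O; lat ⌊68.3700/10⌋ = 6 → G.
Square: lon ⌊12.0602/2⌋ = 6; lat ⌊8.3700/1⌋ = 8.
Subsquare: lon ⌊0.0602/0.0833333⌋ = 0 → a; lat ⌊0.3700/0.0416667⌋ = 8 → i.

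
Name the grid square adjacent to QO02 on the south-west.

PO91

Longitude square 0; −1 → -1, wraps to 9, carry into field.
Longitude field Q = 16; −1 → 15 = P.
Latitude square 2; −1 → 1.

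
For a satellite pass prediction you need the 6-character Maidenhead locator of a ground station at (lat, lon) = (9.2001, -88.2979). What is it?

EJ59ue

Add 180° to longitude and 90° to latitude: 91.7021, 99.2001.
Field (20°×10°, letters A–R): lon ⌊91.7021/20⌋ = 4 → E; lat ⌊99.2001/10⌋ = 9 → J.
Square (2°×1°, digits 0–9): lon ⌊11.7021/2⌋ = 5; lat ⌊9.2001/1⌋ = 9.
Subsquare (5′×2.5′, letters a–x): lon ⌊1.7021/0.0833333⌋ = 20 → u; lat ⌊0.2001/0.0416667⌋ = 4 → e.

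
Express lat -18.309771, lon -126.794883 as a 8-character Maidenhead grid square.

CH61oq45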